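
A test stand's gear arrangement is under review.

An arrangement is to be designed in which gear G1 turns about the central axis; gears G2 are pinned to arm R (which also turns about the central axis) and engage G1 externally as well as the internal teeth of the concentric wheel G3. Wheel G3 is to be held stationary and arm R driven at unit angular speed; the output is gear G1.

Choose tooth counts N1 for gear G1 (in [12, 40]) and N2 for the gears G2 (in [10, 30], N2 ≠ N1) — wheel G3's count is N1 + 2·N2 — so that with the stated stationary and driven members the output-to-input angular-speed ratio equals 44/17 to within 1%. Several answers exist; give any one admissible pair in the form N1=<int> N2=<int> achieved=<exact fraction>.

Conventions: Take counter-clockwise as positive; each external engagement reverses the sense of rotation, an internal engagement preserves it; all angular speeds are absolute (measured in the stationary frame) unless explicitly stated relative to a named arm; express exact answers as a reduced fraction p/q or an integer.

topology: planetary set — design target 44/17, arm = carrier (Willis)
Willis with ω_ring = 0: ω_sun/ω_arm = (N1+N3)/N1; set equal to 44/17  ⇒  N3/N1 = 44/17 − 1 = 27/17
N3 = N1 + 2·N2  ⇒  N2/N1 = (N3/N1 − 1)/2 = (27/17 − 1)/2 = 5/17
smallest multiple with N1 ≥ 12 and N2 ≥ 10: k = 2  ⇒  N1 = 2·17 = 34, N2 = 2·5 = 10 (N1 ≤ 40, N2 ≤ 30, N2 ≠ N1 ✓), N3 = 34 + 2·10 = 54
check: (N1+N3)/N1 with N1 = 34, N3 = 54 gives 44/17; |achieved − target| = 0 ≤ 11/425 ✓

N1=34 N2=10 achieved=44/17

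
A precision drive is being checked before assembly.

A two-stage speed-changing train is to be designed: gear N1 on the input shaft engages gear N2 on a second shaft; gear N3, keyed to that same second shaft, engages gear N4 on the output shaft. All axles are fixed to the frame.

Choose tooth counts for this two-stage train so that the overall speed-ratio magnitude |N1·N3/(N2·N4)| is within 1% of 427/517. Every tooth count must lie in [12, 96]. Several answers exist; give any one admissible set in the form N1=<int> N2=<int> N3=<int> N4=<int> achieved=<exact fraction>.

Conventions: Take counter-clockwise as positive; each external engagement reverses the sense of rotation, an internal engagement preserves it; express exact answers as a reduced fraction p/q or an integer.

design class (target 427/517): fixed-axis compound train
target = 427/517 in lowest terms: an exact hit needs N1·N3 = k·427 and N2·N4 = k·517 for one integer k, every count in [12, 96]; additionally prefer no 1:1 stage (N1 ≠ N2, N3 ≠ N4)
k = 1: no 1:1-free in-range split of k·427 and k·517 into factor pairs; take k = 2
k = 2: N1·N3 = 854 = 14·61, N2·N4 = 1034 = 22·47
achieved = 14·61/(22·47) = 427/517; |achieved − target| = 0 ≤ 427/51700 ✓

N1=14 N2=22 N3=61 N4=47 achieved=427/517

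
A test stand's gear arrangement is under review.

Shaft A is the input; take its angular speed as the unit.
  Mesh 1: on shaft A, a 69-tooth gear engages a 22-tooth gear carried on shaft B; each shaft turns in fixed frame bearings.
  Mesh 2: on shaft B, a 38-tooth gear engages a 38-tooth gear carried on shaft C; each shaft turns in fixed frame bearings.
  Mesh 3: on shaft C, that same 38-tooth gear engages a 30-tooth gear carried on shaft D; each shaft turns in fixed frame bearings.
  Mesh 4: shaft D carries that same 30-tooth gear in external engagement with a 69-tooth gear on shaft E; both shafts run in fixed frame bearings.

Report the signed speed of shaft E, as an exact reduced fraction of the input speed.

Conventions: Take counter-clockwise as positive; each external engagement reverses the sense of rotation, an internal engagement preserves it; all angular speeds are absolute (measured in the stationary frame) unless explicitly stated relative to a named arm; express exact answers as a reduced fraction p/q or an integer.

4-mesh fixed-axis compound train (all bearings frame-fixed)
mesh 1 [69T→22T]: |ω|/ω_in = 1×69/22 = 69/22, sense flips to −
mesh 2 [38T→38T]: |ω|/ω_in = (69/22)×38/38 = 69/22, sense flips to +
mesh 3 [38T→30T]: |ω|/ω_in = (69/22)×38/30 = 437/110, sense flips to −
mesh 4 [30T→69T]: |ω|/ω_in = (437/110)×30/69 = 19/11, sense flips to +
signed output speed (× input speed) = 19/11

19/11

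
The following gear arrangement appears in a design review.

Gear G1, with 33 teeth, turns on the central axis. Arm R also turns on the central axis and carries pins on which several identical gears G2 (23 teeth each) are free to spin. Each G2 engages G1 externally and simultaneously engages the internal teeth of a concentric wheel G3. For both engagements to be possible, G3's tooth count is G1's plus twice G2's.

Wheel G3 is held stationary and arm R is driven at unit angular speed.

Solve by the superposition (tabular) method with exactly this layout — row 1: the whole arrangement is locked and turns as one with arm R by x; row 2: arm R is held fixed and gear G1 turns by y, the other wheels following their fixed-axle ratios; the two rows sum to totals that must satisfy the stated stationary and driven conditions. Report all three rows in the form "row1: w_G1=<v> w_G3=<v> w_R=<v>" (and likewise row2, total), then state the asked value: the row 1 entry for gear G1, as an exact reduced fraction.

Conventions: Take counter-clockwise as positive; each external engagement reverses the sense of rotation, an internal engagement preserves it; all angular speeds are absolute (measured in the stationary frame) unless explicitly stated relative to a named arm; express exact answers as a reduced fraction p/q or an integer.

topology: planetary set — G1 33T / G2 23T / G3 79T, arm = carrier (Willis)
row 1 — lock + rotate with arm: ω_sun = ω_ring = ω_arm = x
row 2 (arm held, sun turns y): ω_ring = −(33/79)·y, ω_arm = 0
boundary: total ω_ring = x − (33/79)·y = 0 and total ω_arm = x = 1  ⇒  y = 79/33, x = 1
row 2 ring = −(33/79)·79/33 = -1
totals (row 1 + row 2): sun 1 + 79/33 = 112/33, ring 1 + (-1) = 0, arm 1 + 0 = 1
asked cell (row1, sun) = 1

row1: w_G1=1 w_G3=1 w_R=1
row2: w_G1=79/33 w_G3=-1 w_R=0
total: w_G1=112/33 w_G3=0 w_R=1
asked value: 1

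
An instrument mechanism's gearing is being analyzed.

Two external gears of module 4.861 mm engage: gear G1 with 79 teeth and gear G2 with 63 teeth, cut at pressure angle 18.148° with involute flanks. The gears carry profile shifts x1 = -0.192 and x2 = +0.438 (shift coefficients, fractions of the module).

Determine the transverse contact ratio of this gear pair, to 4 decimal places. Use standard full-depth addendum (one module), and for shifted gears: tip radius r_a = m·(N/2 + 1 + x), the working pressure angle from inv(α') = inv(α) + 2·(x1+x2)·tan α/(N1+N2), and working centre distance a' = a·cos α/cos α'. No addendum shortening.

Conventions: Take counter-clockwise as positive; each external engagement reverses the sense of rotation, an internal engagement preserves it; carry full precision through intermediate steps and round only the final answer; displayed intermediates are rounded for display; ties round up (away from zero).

1.8613

topology: single-mesh involute geometry — m = 4.861, 79T/63T pair
base radii: r_b1 = 182.458012, r_b2 = 145.504490
tip radii: r_a1 = 195.937188, r_a2 = 160.111618
inv(α') = inv(18.148°) + 2·(-0.192+0.438)·tan α/(79+63) = 0.01217122  ⇒  α' = 18.73318°
a' = a·cos α / cos α' = 345.1310·cos 18.148°/cos 18.73318° = 346.308370
action lengths: √(r_a1²−r_b1²) = 71.417474, √(r_a2²−r_b2²) = 66.814471
base pitch p_b = π·m·cos α = 14.511614
CR = (71.417474 + 66.814471 − 346.308370·sin 18.73318°)/14.511614 = 1.861341
contact ratio ≈ 1.8613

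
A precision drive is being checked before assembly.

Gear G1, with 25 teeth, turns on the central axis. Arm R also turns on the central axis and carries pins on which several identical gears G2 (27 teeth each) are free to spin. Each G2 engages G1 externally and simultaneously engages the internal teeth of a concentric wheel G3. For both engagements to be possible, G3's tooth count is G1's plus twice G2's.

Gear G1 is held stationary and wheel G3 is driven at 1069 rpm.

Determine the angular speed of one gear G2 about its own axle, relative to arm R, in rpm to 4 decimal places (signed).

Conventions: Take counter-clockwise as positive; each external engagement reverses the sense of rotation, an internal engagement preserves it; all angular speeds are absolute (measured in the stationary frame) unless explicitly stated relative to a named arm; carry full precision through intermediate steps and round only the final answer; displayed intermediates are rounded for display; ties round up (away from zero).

+751.8786 rpm

topology: planetary set — G1 25T / G2 27T / G3 79T, arm = carrier (Willis)
normalise by the input: solve with ω_ring = 1, then scale by 1069 rpm
ring teeth: 25 + 2·27 = 79
25(ω_sun−ω_arm) = −79(ω_ring−ω_arm),  ω_sun = 0, ω_ring = 1
25(0−ω_arm) = −79(1−ω_arm)  ⇒  104·ω_arm = 79  ⇒  ω_arm = 79/104
sun–planet mesh: 25·(0−79/104) = −27·(ω_p−ω_arm)  ⇒  ω_p−ω_arm = 1975/2808
scale: ω_p−ω_arm = 1975/2808 × 1069 rpm = +751.8786 rpm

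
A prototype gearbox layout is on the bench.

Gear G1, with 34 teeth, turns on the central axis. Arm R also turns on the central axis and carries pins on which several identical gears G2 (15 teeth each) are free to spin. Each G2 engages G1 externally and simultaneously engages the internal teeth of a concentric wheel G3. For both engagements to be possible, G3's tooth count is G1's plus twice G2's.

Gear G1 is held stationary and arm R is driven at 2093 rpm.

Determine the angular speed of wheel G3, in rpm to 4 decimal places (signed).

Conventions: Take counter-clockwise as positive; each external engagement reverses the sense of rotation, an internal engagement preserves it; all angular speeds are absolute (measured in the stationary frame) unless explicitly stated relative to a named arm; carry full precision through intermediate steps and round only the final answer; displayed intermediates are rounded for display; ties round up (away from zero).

class = planetary set [G3 = 34+2·15 = 64; Willis about the carrier]
normalise by the input: solve with ω_arm = 1, then scale by 2093 rpm
ring teeth: 34 + 2·15 = 64
34(ω_sun−ω_arm) = −64(ω_ring−ω_arm),  ω_sun = 0, ω_arm = 1
ω_ring = 1 − (34/64)(0−1) = 49/32
scale: ω_ring = 49/32 × 2093 rpm = +3204.9063 rpm

+3204.9063 rpm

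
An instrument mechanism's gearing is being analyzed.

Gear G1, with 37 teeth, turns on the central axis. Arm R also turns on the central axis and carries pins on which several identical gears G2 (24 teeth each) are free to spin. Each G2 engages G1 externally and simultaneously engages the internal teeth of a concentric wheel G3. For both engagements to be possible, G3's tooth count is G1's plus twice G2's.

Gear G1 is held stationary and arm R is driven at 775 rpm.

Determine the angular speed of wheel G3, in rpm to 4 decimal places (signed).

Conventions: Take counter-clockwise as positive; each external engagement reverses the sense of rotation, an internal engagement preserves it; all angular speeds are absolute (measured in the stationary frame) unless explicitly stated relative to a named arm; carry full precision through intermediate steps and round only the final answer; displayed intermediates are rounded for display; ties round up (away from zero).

+1112.3529 rpm

planetary set (37T centre, 24T on arm, 85T internal) — Willis relation
normalise by the input: solve with ω_arm = 1, then scale by 775 rpm
ring teeth: 37 + 2·24 = 85
37(ω_sun−ω_arm) = −85(ω_ring−ω_arm),  ω_sun = 0, ω_arm = 1
ω_ring = 1 − (37/85)(0−1) = 122/85
scale: ω_ring = 122/85 × 775 rpm = +1112.3529 rpm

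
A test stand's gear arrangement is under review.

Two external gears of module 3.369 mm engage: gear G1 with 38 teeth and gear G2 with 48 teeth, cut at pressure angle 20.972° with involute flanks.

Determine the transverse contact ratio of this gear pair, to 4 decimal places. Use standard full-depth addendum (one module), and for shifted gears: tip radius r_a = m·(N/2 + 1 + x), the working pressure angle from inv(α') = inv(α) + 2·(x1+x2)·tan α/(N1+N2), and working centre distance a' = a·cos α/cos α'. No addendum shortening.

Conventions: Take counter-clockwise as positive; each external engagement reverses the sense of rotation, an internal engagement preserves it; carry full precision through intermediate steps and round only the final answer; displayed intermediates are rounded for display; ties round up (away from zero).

single-mesh involute tooth geometry (38T engaging 48T at module 3.369)
base radii: r_b1 = 59.770620, r_b2 = 75.499730
tip radii: r_a1 = 67.380000, r_a2 = 84.225000
no profile shift: α' = α, a' = a
action lengths: √(r_a1²−r_b1²) = 31.105263, √(r_a2²−r_b2²) = 37.331506
base pitch p_b = π·m·cos α = 9.882892
CR = (31.105263 + 37.331506 − 144.867000·sin 20.97200°)/9.882892 = 1.678373
contact ratio ≈ 1.6784

1.6784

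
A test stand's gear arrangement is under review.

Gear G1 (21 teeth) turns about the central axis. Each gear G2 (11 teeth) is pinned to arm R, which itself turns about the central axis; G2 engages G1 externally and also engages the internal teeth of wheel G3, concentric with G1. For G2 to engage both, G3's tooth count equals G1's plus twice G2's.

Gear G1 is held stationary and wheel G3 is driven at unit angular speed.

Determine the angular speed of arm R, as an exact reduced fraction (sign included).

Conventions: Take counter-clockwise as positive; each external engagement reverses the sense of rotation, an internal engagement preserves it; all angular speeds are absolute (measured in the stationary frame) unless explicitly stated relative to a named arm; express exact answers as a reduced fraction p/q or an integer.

recognized (axles ride arm R): planetary set, 21/11/43 teeth
ring teeth: 21 + 2·11 = 43
21(ω_sun−ω_arm) = −43(ω_ring−ω_arm),  ω_sun = 0, ω_ring = 1
21(0−ω_arm) = −43(1−ω_arm)  ⇒  64·ω_arm = 43  ⇒  ω_arm = 43/64
exact speed ratio = 43/64

43/64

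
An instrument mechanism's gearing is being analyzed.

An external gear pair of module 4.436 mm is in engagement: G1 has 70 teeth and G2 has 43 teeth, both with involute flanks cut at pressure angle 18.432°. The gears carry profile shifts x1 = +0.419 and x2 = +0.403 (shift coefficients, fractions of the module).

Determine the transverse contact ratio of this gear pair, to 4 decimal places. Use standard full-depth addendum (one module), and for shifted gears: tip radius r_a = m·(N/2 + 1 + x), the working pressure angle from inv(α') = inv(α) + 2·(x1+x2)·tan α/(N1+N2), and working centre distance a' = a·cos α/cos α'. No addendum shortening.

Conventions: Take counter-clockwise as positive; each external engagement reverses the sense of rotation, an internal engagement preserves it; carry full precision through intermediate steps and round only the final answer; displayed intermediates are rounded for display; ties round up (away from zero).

1.7418

class = single-mesh tooth geometry [involute pair 70T × 43T, m = 4.436]
base radii: r_b1 = 147.295096, r_b2 = 90.481273
tip radii: r_a1 = 161.554684, r_a2 = 101.597708
inv(α') = inv(18.432°) + 2·(+0.419+0.403)·tan α/(70+43) = 0.01642579  ⇒  α' = 20.63575°
a' = a·cos α / cos α' = 250.6340·cos 18.432°/cos 20.63575° = 254.078065
action lengths: √(r_a1²−r_b1²) = 66.363173, √(r_a2²−r_b2²) = 46.208587
base pitch p_b = π·m·cos α = 13.221177
CR = (66.363173 + 46.208587 − 254.078065·sin 20.63575°)/13.221177 = 1.741761
contact ratio ≈ 1.7418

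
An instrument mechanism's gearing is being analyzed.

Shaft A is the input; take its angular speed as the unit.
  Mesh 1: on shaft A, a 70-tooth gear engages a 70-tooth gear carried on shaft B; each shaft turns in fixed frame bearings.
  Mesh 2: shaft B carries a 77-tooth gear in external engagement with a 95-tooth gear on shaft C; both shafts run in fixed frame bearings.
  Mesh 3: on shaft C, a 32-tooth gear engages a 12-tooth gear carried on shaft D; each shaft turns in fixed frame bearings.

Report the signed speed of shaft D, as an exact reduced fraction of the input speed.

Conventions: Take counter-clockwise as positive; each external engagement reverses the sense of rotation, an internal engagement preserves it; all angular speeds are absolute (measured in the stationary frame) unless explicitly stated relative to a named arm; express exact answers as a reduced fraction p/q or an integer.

3-mesh fixed-axis compound train (all bearings frame-fixed)
mesh 1 [70T→70T]: |ω|/ω_in = 1×70/70 = 1, sense flips to −
mesh 2 [77T→95T]: |ω|/ω_in = 1×77/95 = 77/95, sense flips to +
mesh 3 [32T→12T]: |ω|/ω_in = (77/95)×32/12 = 616/285, sense flips to −
signed output speed (× input speed) = -616/285

-616/285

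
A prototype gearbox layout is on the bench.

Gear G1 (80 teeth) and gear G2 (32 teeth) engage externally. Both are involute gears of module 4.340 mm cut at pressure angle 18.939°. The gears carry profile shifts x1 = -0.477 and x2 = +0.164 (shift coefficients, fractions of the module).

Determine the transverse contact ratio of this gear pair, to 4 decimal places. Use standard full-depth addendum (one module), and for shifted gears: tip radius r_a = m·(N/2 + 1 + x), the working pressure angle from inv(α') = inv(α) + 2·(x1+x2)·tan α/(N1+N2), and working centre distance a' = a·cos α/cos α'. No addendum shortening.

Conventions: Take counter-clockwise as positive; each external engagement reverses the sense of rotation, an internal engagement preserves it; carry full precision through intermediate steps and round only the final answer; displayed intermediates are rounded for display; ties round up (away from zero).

1.8343

class = single-mesh tooth geometry [involute pair 80T × 32T, m = 4.340]
base radii: r_b1 = 164.202104, r_b2 = 65.680842
tip radii: r_a1 = 175.869820, r_a2 = 74.491760
inv(α') = inv(18.939°) + 2·(-0.477+0.164)·tan α/(80+32) = 0.01067137  ⇒  α' = 17.95153°
a' = a·cos α / cos α' = 243.0400·cos 18.939°/cos 17.95153° = 241.646896
action lengths: √(r_a1²−r_b1²) = 62.990972, √(r_a2²−r_b2²) = 35.143269
base pitch p_b = π·m·cos α = 12.896403
CR = (62.990972 + 35.143269 − 241.646896·sin 17.95153°)/12.896403 = 1.834286
contact ratio ≈ 1.8343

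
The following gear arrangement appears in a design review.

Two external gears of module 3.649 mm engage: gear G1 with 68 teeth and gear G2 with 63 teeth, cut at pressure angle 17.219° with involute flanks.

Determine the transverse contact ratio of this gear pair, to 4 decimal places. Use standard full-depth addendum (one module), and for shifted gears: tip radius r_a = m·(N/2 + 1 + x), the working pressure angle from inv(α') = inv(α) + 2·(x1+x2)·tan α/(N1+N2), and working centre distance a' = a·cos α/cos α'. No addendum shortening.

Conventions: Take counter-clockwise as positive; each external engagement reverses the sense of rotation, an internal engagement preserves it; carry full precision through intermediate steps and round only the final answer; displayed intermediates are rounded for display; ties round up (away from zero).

class = single-mesh tooth geometry [involute pair 68T × 63T, m = 3.649]
base radii: r_b1 = 118.505393, r_b2 = 109.791761
tip radii: r_a1 = 127.715000, r_a2 = 118.592500
no profile shift: α' = α, a' = a
action lengths: √(r_a1²−r_b1²) = 47.619251, √(r_a2²−r_b2²) = 44.832469
base pitch p_b = π·m·cos α = 10.949873
CR = (47.619251 + 44.832469 − 239.009500·sin 17.21900°)/10.949873 = 1.981665
contact ratio ≈ 1.9817

1.9817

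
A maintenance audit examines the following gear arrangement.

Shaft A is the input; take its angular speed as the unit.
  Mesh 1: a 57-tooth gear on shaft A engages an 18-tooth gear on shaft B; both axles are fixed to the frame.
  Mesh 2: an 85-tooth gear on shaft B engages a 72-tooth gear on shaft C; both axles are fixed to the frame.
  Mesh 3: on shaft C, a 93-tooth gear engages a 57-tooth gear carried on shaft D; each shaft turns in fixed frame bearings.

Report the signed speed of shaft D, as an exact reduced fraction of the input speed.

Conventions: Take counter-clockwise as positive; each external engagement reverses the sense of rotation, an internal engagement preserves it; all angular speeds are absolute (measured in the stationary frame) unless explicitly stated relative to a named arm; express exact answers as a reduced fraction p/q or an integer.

3-mesh fixed-axis compound train (all bearings frame-fixed)
mesh 1 [57T→18T]: |ω|/ω_in = 1×57/18 = 19/6, sense flips to −
mesh 2 [85T→72T]: |ω|/ω_in = (19/6)×85/72 = 1615/432, sense flips to +
mesh 3 [93T→57T]: |ω|/ω_in = (1615/432)×93/57 = 2635/432, sense flips to −
signed output speed (× input speed) = -2635/432

-2635/432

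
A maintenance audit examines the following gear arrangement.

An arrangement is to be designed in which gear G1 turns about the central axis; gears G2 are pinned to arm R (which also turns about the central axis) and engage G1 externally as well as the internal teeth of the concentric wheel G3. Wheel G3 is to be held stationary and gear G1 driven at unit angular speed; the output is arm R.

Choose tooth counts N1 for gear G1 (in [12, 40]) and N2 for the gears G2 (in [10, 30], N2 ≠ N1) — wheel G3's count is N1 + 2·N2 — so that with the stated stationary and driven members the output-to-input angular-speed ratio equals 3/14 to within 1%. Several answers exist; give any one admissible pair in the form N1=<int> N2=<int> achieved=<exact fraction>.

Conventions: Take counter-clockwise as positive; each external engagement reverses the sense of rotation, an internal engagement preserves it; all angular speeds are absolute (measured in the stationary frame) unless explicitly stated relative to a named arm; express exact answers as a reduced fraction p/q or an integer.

planetary set to be sized for 3/14 (Willis relation)
Willis with ω_ring = 0: ω_arm/ω_sun = N1/(N1+N3); set equal to 3/14  ⇒  N3/N1 = 1/(3/14) − 1 = 11/3
N3 = N1 + 2·N2  ⇒  N2/N1 = (N3/N1 − 1)/2 = (11/3 − 1)/2 = 4/3
smallest multiple with N1 ≥ 12 and N2 ≥ 10: k = 4  ⇒  N1 = 4·3 = 12, N2 = 4·4 = 16 (N1 ≤ 40, N2 ≤ 30, N2 ≠ N1 ✓), N3 = 12 + 2·16 = 44
check: N1/(N1+N3) with N1 = 12, N3 = 44 gives 3/14; |achieved − target| = 0 ≤ 3/1400 ✓

N1=12 N2=16 achieved=3/14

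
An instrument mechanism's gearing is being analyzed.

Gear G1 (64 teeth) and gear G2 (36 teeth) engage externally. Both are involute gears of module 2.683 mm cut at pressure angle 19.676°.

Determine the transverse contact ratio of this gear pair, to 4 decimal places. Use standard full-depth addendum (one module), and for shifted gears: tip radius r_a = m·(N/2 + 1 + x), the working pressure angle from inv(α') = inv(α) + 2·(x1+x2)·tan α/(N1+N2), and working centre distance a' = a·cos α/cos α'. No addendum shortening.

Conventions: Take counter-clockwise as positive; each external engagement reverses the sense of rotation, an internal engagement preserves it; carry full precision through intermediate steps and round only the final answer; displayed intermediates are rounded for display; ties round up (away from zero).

single-mesh involute tooth geometry (64T engaging 36T at module 2.683)
base radii: r_b1 = 80.843011, r_b2 = 45.474194
tip radii: r_a1 = 88.539000, r_a2 = 50.977000
no profile shift: α' = α, a' = a
action lengths: √(r_a1²−r_b1²) = 36.104876, √(r_a2²−r_b2²) = 23.038061
base pitch p_b = π·m·cos α = 7.936744
CR = (36.104876 + 23.038061 − 134.150000·sin 19.67600°)/7.936744 = 1.760737
contact ratio ≈ 1.7607

1.7607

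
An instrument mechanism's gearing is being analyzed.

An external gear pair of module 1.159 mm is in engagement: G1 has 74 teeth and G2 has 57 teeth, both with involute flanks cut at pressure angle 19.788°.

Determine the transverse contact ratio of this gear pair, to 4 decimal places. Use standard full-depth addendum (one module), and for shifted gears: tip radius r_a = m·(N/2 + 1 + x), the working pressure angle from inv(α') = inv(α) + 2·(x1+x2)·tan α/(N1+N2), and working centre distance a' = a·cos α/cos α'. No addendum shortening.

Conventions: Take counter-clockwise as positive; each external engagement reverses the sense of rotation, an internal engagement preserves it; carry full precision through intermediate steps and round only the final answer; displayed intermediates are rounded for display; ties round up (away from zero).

1.8084

recognized (one external pair, fixed centres): single-mesh tooth geometry, m = 1.159, N1 = 74, N2 = 57
base radii: r_b1 = 40.350831, r_b2 = 31.081046
tip radii: r_a1 = 44.042000, r_a2 = 34.190500
no profile shift: α' = α, a' = a
action lengths: √(r_a1²−r_b1²) = 17.649594, √(r_a2²−r_b2²) = 14.246364
base pitch p_b = π·m·cos α = 3.426105
CR = (17.649594 + 14.246364 − 75.914500·sin 19.78800°)/3.426105 = 1.808409
contact ratio ≈ 1.8084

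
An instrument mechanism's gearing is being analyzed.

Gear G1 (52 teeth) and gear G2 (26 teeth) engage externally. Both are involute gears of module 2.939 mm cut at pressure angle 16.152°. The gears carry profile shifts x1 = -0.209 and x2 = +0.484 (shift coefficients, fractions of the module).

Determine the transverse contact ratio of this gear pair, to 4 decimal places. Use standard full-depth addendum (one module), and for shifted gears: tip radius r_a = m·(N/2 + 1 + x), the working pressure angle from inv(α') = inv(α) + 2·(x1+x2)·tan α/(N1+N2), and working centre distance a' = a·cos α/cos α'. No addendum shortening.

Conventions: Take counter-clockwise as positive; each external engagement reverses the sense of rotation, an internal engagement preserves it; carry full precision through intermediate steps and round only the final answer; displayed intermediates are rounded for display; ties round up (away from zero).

1.7475

topology: single-mesh involute geometry — m = 2.939, 52T/26T pair
base radii: r_b1 = 73.397716, r_b2 = 36.698858
tip radii: r_a1 = 78.738749, r_a2 = 42.568476
inv(α') = inv(16.152°) + 2·(-0.209+0.484)·tan α/(52+26) = 0.00975521  ⇒  α' = 17.43580°
a' = a·cos α / cos α' = 114.6210·cos 16.152°/cos 17.43580° = 115.398767
action lengths: √(r_a1²−r_b1²) = 28.505541, √(r_a2²−r_b2²) = 21.570094
base pitch p_b = π·m·cos α = 8.868682
CR = (28.505541 + 21.570094 − 115.398767·sin 17.43580°)/8.868682 = 1.747486
contact ratio ≈ 1.7475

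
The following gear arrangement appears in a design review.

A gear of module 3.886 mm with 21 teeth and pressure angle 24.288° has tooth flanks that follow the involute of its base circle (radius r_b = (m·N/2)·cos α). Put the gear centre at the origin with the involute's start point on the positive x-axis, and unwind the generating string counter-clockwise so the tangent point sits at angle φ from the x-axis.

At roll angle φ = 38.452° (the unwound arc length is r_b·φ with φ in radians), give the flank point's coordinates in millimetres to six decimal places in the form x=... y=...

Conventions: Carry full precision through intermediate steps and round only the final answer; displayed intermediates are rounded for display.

topology: single-mesh involute geometry — m = 3.886, N = 21
pitch radius r_p = m·N/2 = 3.886·21/2 = 40.803000
base radius r_b = r_p·cos α = 40.803000·cos 24.288° = 37.191504
roll angle φ = 38.452° = 0.67111400 rad
x = r_b·(cos φ + φ·sin φ) = 44.647193
y = r_b·(sin φ − φ·cos φ) = 3.581158

x=44.647193 y=3.581158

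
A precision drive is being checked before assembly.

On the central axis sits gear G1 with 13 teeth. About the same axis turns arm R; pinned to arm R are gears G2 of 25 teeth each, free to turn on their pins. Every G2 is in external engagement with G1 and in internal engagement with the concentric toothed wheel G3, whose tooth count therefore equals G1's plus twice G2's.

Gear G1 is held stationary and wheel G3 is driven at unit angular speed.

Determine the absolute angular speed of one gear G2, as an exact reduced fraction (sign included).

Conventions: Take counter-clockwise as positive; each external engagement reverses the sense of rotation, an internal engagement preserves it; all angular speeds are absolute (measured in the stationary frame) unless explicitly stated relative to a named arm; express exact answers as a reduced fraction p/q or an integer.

planetary set (13T centre, 25T on arm, 63T internal) — Willis relation
ring teeth: 13 + 2·25 = 63
13(ω_sun−ω_arm) = −63(ω_ring−ω_arm),  ω_sun = 0, ω_ring = 1
13(0−ω_arm) = −63(1−ω_arm)  ⇒  76·ω_arm = 63  ⇒  ω_arm = 63/76
sun–planet mesh: 13·(0−63/76) = −25·(ω_p−ω_arm)  ⇒  ω_p−ω_arm = 819/1900
ω_p = 63/76 + 819/1900 = 63/50
exact speed ratio = 63/50

63/50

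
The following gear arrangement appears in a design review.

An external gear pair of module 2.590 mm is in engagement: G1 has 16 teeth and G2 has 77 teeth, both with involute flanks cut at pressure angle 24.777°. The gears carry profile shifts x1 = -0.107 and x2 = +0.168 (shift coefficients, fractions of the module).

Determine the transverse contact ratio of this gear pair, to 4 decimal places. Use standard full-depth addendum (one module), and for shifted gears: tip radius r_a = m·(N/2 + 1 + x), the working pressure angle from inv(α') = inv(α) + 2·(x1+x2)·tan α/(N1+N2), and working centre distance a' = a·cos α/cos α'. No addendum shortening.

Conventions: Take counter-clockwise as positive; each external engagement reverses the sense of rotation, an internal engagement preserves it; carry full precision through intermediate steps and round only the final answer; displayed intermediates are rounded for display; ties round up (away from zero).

1.4902

topology: single-mesh involute geometry — m = 2.590, 16T/77T pair
base radii: r_b1 = 18.812637, r_b2 = 90.535814
tip radii: r_a1 = 23.032870, r_a2 = 102.740120
inv(α') = inv(24.777°) + 2·(-0.107+0.168)·tan α/(16+77) = 0.02974311  ⇒  α' = 24.93864°
a' = a·cos α / cos α' = 120.4350·cos 24.777°/cos 24.93864° = 120.592508
action lengths: √(r_a1²−r_b1²) = 13.289011, √(r_a2²−r_b2²) = 48.567465
base pitch p_b = π·m·cos α = 7.387705
CR = (13.289011 + 48.567465 − 120.592508·sin 24.93864°)/7.387705 = 1.490174
contact ratio ≈ 1.4902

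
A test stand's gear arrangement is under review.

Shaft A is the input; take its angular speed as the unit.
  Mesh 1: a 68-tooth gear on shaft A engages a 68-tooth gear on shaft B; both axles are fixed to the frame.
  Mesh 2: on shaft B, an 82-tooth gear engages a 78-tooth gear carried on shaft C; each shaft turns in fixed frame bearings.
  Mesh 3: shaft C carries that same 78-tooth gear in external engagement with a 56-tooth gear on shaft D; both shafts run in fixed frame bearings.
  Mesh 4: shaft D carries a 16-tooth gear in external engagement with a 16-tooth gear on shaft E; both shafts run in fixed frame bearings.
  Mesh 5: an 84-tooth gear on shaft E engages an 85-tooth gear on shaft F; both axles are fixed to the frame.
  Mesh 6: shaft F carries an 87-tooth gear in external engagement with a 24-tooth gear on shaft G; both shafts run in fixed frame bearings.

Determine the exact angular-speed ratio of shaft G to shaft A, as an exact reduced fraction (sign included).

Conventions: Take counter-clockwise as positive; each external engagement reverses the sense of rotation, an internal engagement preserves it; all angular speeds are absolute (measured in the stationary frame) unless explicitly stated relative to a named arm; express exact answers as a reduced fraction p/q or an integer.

class = fixed-axis compound train [6 meshes; 6 ratios multiply, 6 sense flips]
mesh 1 [68T→68T]: running ratio 1, sense −
mesh 2 [82T→78T]: running ratio 41/39, sense +
mesh 3 [78T→56T]: running ratio 41/28, sense −
mesh 4 [16T→16T]: running ratio 41/28, sense +
mesh 5 [84T→85T]: running ratio 123/85, sense −
mesh 6 [87T→24T]: running ratio 3567/680, sense +
ω_out/ω_in = 3567/680

3567/680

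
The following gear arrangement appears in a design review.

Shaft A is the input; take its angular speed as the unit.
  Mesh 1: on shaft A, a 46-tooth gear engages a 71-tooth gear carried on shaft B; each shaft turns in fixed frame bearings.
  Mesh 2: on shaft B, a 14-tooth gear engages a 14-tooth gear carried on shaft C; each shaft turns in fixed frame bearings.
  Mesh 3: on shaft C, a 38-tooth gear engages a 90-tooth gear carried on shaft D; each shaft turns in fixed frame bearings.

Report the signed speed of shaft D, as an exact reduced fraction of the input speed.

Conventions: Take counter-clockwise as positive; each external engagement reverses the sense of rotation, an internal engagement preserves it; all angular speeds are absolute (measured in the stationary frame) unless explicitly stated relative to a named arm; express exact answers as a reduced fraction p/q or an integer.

3-mesh fixed-axis compound train (all bearings frame-fixed)
mesh 1 [46T→71T]: |ω|/ω_in = 1×46/71 = 46/71, sense flips to −
mesh 2 [14T→14T]: |ω|/ω_in = (46/71)×14/14 = 46/71, sense flips to +
mesh 3 [38T→90T]: |ω|/ω_in = (46/71)×38/90 = 874/3195, sense flips to −
signed output speed (× input speed) = -874/3195

-874/3195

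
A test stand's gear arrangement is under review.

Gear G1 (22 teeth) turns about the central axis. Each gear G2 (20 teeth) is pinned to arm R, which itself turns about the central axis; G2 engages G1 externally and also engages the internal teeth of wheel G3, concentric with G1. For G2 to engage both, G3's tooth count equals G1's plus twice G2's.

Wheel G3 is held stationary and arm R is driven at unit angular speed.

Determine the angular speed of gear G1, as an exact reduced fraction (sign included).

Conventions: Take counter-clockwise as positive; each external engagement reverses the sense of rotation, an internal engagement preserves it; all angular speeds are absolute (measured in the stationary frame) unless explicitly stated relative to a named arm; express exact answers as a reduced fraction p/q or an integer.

class = planetary set [G3 = 22+2·20 = 62; Willis about the carrier]
ring teeth: 22 + 2·20 = 62
22(ω_sun−ω_arm) = −62(ω_ring−ω_arm),  ω_ring = 0, ω_arm = 1
ω_sun = 1 − (62/22)(0−1) = 42/11
exact speed ratio = 42/11

42/11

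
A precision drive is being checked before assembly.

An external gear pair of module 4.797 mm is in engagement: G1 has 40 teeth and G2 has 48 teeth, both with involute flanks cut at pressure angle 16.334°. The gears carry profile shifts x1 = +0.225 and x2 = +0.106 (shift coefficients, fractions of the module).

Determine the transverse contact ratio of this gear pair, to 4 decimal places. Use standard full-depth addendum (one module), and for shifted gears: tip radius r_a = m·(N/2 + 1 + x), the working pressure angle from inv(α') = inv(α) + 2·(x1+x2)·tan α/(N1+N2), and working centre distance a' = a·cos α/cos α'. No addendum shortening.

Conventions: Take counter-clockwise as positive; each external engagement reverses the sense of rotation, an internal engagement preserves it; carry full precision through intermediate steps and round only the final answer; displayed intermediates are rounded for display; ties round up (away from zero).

1.8558

recognized (one external pair, fixed centres): single-mesh tooth geometry, m = 4.797, N1 = 40, N2 = 48
base radii: r_b1 = 92.067725, r_b2 = 110.481270
tip radii: r_a1 = 101.816325, r_a2 = 120.433482
inv(α') = inv(16.334°) + 2·(+0.225+0.106)·tan α/(40+48) = 0.01018730  ⇒  α' = 17.68303°
a' = a·cos α / cos α' = 211.0680·cos 16.334°/cos 17.68303° = 212.593732
action lengths: √(r_a1²−r_b1²) = 43.475259, √(r_a2²−r_b2²) = 47.938634
base pitch p_b = π·m·cos α = 14.461964
CR = (43.475259 + 47.938634 − 212.593732·sin 17.68303°)/14.461964 = 1.855789
contact ratio ≈ 1.8558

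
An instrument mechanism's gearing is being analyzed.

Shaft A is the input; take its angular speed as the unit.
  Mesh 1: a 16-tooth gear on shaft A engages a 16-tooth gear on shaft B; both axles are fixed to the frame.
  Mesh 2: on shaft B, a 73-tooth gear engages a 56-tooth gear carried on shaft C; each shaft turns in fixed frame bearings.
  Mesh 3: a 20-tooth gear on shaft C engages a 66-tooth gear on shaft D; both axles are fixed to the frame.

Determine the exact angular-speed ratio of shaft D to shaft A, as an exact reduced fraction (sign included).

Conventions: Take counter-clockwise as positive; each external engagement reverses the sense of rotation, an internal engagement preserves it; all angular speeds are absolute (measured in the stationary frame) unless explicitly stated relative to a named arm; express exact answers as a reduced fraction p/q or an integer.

class = fixed-axis compound train [3 meshes; 3 ratios multiply, 3 sense flips]
mesh 1 [16T→16T]: running ratio 1, sense −
mesh 2 [73T→56T]: running ratio 73/56, sense +
mesh 3 [20T→66T]: running ratio 365/924, sense −
ω_out/ω_in = -365/924

-365/924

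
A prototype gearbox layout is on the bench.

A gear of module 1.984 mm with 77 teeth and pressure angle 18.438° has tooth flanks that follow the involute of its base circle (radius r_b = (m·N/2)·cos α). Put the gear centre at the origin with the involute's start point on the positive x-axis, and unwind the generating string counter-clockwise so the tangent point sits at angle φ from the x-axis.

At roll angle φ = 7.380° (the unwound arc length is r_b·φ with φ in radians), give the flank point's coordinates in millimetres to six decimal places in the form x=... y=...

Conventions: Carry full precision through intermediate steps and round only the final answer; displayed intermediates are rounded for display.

topology: single-mesh involute geometry — m = 1.984, N = 77
pitch radius r_p = m·N/2 = 1.984·77/2 = 76.384000
base radius r_b = r_p·cos α = 76.384000·cos 18.438° = 72.462939
roll angle φ = 7.380° = 0.12880530 rad
x = r_b·(cos φ + φ·sin φ) = 73.061557
y = r_b·(sin φ − φ·cos φ) = 0.051532

x=73.061557 y=0.051532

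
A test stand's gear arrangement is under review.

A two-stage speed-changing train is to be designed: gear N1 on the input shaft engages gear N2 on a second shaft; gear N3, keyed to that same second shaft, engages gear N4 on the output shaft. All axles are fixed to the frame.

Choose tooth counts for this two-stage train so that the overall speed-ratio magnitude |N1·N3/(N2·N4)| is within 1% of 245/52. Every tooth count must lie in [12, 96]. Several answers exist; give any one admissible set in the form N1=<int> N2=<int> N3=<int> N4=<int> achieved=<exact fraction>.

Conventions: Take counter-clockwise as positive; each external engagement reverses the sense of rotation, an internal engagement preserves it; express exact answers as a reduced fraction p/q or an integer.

N1=15 N2=12 N3=49 N4=13 achieved=245/52

topology: fixed-axis compound train — 2 stages, target 245/52
target = 245/52 in lowest terms: an exact hit needs N1·N3 = k·245 and N2·N4 = k·52 for one integer k, every count in [12, 96]; additionally prefer no 1:1 stage (N1 ≠ N2, N3 ≠ N4)
k = 1…2: no 1:1-free in-range split of k·245 and k·52 into factor pairs; take k = 3
k = 3: N1·N3 = 735 = 15·49, N2·N4 = 156 = 12·13
achieved = 15·49/(12·13) = 245/52; |achieved − target| = 0 ≤ 49/1040 ✓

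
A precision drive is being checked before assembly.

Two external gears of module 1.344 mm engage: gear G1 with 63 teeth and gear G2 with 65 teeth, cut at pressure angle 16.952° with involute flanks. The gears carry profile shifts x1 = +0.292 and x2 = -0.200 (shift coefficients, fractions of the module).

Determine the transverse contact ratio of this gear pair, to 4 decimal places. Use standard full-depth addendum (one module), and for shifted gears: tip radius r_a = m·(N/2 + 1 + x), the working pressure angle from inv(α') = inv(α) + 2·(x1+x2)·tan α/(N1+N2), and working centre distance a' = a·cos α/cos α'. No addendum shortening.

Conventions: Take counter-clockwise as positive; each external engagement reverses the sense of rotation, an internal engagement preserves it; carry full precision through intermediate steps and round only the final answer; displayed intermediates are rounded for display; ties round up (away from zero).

1.9641

class = single-mesh tooth geometry [involute pair 63T × 65T, m = 1.344]
base radii: r_b1 = 40.496474, r_b2 = 41.782076
tip radii: r_a1 = 44.072448, r_a2 = 44.755200
inv(α') = inv(16.952°) + 2·(+0.292-0.200)·tan α/(63+65) = 0.00938481  ⇒  α' = 17.21776°
a' = a·cos α / cos α' = 86.0160·cos 16.952°/cos 17.21776° = 86.138712
action lengths: √(r_a1²−r_b1²) = 17.390121, √(r_a2²−r_b2²) = 16.040139
base pitch p_b = π·m·cos α = 4.038839
CR = (17.390121 + 16.040139 − 86.138712·sin 17.21776°)/4.038839 = 1.964141
contact ratio ≈ 1.9641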